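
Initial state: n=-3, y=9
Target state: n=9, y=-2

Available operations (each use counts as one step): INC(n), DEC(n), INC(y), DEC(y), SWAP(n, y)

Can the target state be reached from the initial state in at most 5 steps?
Yes

Path (2 steps): INC(n) → SWAP(n, y)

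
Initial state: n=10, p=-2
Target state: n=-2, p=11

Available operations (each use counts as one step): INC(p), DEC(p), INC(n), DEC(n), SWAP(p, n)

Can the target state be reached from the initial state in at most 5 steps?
Yes

Path (2 steps): INC(n) → SWAP(p, n)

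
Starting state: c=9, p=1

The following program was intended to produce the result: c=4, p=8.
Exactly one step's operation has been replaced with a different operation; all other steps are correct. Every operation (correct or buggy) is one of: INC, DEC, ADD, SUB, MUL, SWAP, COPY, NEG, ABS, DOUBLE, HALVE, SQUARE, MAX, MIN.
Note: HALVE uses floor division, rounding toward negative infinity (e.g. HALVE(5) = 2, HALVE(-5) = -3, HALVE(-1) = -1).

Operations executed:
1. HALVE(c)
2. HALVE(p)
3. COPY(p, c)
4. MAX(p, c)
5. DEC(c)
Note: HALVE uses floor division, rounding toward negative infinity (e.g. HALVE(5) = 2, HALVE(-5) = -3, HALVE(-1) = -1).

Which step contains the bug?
Step 5

Trace with buggy code:
Initial: c=9, p=1
After step 1: c=4, p=1
After step 2: c=4, p=0
After step 3: c=4, p=4
After step 4: c=4, p=4
After step 5: c=3, p=4
Actual final c=3, p=4 ≠ expected c=4, p=8.
Step 5 is the only position where a single-operation replacement can produce the expected result.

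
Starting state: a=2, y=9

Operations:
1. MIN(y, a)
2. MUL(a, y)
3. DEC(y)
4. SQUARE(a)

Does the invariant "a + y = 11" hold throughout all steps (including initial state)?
No, violated after step 1

The invariant is violated after step 1.

State at each step:
Initial: a=2, y=9
After step 1: a=2, y=2
After step 2: a=4, y=2
After step 3: a=4, y=1
After step 4: a=16, y=1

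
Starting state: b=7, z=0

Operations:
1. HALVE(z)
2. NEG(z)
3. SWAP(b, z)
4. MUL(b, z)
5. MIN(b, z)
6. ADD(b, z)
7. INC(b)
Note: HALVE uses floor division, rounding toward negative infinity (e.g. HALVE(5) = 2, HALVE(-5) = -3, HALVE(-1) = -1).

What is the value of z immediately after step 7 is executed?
z = 7

Tracing z through execution:
Initial: z = 0
After step 1 (HALVE(z)): z = 0
After step 2 (NEG(z)): z = 0
After step 3 (SWAP(b, z)): z = 7
After step 4 (MUL(b, z)): z = 7
After step 5 (MIN(b, z)): z = 7
After step 6 (ADD(b, z)): z = 7
After step 7 (INC(b)): z = 7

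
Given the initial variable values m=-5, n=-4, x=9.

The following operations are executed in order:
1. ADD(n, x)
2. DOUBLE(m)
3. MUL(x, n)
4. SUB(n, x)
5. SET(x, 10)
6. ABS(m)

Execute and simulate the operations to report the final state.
{m: 10, n: -40, x: 10}

Step-by-step execution:
Initial: m=-5, n=-4, x=9
After step 1 (ADD(n, x)): m=-5, n=5, x=9
After step 2 (DOUBLE(m)): m=-10, n=5, x=9
After step 3 (MUL(x, n)): m=-10, n=5, x=45
After step 4 (SUB(n, x)): m=-10, n=-40, x=45
After step 5 (SET(x, 10)): m=-10, n=-40, x=10
After step 6 (ABS(m)): m=10, n=-40, x=10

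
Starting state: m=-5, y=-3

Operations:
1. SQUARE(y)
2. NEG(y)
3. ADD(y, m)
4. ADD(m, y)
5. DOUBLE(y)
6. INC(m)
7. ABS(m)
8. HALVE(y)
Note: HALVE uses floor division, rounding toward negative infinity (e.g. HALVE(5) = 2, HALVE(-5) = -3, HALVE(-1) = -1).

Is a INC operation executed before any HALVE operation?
Yes

First INC: step 6
First HALVE: step 8
Since 6 < 8, INC comes first.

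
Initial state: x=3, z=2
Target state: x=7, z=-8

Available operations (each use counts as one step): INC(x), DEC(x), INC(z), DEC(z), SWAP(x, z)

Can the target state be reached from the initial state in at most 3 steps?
No

The target state cannot be reached within 3 steps.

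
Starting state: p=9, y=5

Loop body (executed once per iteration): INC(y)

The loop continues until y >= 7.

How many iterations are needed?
2

Tracing iterations:
Initial: p=9, y=5
After iteration 1: p=9, y=6
After iteration 2: p=9, y=7
y >= 7 now holds, so the loop exits after 2 iterations.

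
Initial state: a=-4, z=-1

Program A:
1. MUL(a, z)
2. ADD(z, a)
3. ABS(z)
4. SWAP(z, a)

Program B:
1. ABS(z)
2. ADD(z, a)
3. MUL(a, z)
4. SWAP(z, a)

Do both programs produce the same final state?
No

Program A final state: a=3, z=4
Program B final state: a=-3, z=12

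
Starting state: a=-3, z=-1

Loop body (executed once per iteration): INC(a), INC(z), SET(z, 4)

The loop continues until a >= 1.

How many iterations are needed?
4

Tracing iterations:
Initial: a=-3, z=-1
After iteration 1: a=-2, z=4
After iteration 2: a=-1, z=4
After iteration 3: a=0, z=4
After iteration 4: a=1, z=4
a >= 1 now holds, so the loop exits after 4 iterations.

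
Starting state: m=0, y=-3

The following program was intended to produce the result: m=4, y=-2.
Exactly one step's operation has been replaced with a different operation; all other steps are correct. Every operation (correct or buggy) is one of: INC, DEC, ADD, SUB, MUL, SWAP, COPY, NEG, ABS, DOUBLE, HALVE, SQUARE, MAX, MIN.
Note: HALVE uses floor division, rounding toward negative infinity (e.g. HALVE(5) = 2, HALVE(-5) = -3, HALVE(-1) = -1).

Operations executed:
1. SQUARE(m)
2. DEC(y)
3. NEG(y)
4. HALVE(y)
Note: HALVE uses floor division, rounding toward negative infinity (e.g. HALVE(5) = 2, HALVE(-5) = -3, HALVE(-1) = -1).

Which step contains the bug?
Step 3

Trace with buggy code:
Initial: m=0, y=-3
After step 1: m=0, y=-3
After step 2: m=0, y=-4
After step 3: m=0, y=4
After step 4: m=0, y=2
Actual final m=0, y=2 ≠ expected m=4, y=-2.
Step 3 is the only position where a single-operation replacement can produce the expected result.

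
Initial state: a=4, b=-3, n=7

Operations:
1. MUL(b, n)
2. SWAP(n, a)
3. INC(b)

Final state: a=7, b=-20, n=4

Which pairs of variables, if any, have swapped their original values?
(a, n)

Comparing initial and final values:
a: 4 → 7
b: -3 → -20
n: 7 → 4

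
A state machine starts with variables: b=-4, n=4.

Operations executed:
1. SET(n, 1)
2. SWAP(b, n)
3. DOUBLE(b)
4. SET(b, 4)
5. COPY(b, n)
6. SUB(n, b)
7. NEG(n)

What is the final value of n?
n = 0

Tracing execution:
Step 1: SET(n, 1) → n = 1
Step 2: SWAP(b, n) → n = -4
Step 3: DOUBLE(b) → n = -4
Step 4: SET(b, 4) → n = -4
Step 5: COPY(b, n) → n = -4
Step 6: SUB(n, b) → n = 0
Step 7: NEG(n) → n = 0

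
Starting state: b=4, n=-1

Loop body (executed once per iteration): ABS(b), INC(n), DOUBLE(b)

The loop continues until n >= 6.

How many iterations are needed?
7

Tracing iterations:
Initial: b=4, n=-1
After iteration 1: b=8, n=0
After iteration 2: b=16, n=1
After iteration 3: b=32, n=2
After iteration 4: b=64, n=3
After iteration 5: b=128, n=4
After iteration 6: b=256, n=5
After iteration 7: b=512, n=6
n >= 6 now holds, so the loop exits after 7 iterations.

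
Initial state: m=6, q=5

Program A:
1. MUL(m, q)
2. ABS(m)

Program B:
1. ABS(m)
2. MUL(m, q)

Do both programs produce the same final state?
Yes

Program A final state: m=30, q=5
Program B final state: m=30, q=5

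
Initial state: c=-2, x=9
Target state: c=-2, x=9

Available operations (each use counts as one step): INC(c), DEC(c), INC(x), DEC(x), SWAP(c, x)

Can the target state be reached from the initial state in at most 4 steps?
Yes

Path (0 steps): 0 steps (already at target)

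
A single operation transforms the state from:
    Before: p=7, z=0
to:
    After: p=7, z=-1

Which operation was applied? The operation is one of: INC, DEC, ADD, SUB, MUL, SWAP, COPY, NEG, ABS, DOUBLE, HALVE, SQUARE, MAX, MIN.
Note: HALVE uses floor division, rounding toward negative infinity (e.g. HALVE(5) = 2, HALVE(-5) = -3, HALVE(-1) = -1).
DEC(z)

Analyzing the change:
Before: p=7, z=0
After: p=7, z=-1
Variable z changed from 0 to -1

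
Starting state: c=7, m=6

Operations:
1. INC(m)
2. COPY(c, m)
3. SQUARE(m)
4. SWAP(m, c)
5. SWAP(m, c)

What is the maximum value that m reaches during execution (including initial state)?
49

Values of m at each step:
Initial: m = 6
After step 1: m = 7
After step 2: m = 7
After step 3: m = 49 ← maximum
After step 4: m = 7
After step 5: m = 49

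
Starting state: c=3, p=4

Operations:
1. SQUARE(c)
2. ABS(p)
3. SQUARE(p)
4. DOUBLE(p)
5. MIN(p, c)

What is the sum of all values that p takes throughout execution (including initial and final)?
69

Values of p at each step:
Initial: p = 4
After step 1: p = 4
After step 2: p = 4
After step 3: p = 16
After step 4: p = 32
After step 5: p = 9
Sum = 4 + 4 + 4 + 16 + 32 + 9 = 69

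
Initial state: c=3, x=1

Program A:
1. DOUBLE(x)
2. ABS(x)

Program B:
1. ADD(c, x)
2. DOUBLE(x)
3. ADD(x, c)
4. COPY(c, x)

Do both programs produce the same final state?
No

Program A final state: c=3, x=2
Program B final state: c=6, x=6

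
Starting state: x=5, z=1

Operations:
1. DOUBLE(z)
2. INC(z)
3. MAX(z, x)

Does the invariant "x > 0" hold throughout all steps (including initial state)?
Yes

The invariant holds at every step.

State at each step:
Initial: x=5, z=1
After step 1: x=5, z=2
After step 2: x=5, z=3
After step 3: x=5, z=5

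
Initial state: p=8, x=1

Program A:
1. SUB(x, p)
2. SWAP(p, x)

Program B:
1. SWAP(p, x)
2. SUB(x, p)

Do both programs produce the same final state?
No

Program A final state: p=-7, x=8
Program B final state: p=1, x=7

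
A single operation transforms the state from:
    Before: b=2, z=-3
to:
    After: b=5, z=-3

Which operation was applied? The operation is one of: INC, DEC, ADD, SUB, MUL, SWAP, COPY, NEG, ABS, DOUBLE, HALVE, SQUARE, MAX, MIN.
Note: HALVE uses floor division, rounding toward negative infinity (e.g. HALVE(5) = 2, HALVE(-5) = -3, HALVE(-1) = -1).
SUB(b, z)

Analyzing the change:
Before: b=2, z=-3
After: b=5, z=-3
Variable b changed from 2 to 5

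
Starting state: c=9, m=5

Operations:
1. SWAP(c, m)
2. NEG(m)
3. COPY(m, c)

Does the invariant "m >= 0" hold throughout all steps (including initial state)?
No, violated after step 2

The invariant is violated after step 2.

State at each step:
Initial: c=9, m=5
After step 1: c=5, m=9
After step 2: c=5, m=-9
After step 3: c=5, m=5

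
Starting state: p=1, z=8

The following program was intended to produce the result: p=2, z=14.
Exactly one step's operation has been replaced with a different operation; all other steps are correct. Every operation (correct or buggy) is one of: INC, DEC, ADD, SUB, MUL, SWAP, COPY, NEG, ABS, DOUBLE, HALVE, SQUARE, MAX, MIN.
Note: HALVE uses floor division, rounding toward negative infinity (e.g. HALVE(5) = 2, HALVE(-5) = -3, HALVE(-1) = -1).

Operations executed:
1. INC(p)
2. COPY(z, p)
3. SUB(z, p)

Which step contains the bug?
Step 2

Trace with buggy code:
Initial: p=1, z=8
After step 1: p=2, z=8
After step 2: p=2, z=2
After step 3: p=2, z=0
Actual final p=2, z=0 ≠ expected p=2, z=14.
Step 2 is the only position where a single-operation replacement can produce the expected result.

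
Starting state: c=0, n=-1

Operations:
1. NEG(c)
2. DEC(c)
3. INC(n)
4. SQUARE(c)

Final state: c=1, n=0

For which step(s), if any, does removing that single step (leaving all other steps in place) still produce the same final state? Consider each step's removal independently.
Step(s) 1

Testing removal of each single step:
Without step 1: final = c=1, n=0 (same)
Without step 2: final = c=0, n=0 (different)
Without step 3: final = c=1, n=-1 (different)
Without step 4: final = c=-1, n=0 (different)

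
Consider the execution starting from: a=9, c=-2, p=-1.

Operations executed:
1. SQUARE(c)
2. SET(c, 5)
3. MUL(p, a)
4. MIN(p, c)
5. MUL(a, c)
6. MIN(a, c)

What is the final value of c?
c = 5

Tracing execution:
Step 1: SQUARE(c) → c = 4
Step 2: SET(c, 5) → c = 5
Step 3: MUL(p, a) → c = 5
Step 4: MIN(p, c) → c = 5
Step 5: MUL(a, c) → c = 5
Step 6: MIN(a, c) → c = 5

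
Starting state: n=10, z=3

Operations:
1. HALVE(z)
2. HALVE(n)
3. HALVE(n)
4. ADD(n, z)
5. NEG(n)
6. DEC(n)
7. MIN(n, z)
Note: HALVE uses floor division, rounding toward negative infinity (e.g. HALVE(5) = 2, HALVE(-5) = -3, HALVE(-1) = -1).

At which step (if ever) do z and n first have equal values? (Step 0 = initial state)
Never

z and n never become equal during execution.

Comparing values at each step:
Initial: z=3, n=10
After step 1: z=1, n=10
After step 2: z=1, n=5
After step 3: z=1, n=2
After step 4: z=1, n=3
After step 5: z=1, n=-3
After step 6: z=1, n=-4
After step 7: z=1, n=-4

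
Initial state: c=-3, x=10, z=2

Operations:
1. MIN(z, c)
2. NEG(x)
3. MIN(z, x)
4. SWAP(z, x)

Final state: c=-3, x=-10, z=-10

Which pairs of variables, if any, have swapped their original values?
None

Comparing initial and final values:
z: 2 → -10
x: 10 → -10
c: -3 → -3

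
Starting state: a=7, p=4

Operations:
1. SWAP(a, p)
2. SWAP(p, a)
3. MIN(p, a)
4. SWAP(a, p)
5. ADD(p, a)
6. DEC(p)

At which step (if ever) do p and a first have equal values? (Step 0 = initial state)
Never

p and a never become equal during execution.

Comparing values at each step:
Initial: p=4, a=7
After step 1: p=7, a=4
After step 2: p=4, a=7
After step 3: p=4, a=7
After step 4: p=7, a=4
After step 5: p=11, a=4
After step 6: p=10, a=4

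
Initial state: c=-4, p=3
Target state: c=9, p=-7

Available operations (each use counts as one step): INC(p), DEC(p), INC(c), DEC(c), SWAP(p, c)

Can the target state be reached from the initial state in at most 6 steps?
No

The target state cannot be reached within 6 steps.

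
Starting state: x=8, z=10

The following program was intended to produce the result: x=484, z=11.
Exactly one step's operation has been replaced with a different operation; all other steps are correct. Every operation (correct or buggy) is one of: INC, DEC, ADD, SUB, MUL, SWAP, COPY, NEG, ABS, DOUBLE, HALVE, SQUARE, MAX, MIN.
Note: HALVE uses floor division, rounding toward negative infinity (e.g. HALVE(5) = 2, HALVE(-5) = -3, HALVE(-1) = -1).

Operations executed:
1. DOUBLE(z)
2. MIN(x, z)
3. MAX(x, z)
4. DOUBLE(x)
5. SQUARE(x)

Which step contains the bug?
Step 1

Trace with buggy code:
Initial: x=8, z=10
After step 1: x=8, z=20
After step 2: x=8, z=20
After step 3: x=20, z=20
After step 4: x=40, z=20
After step 5: x=1600, z=20
Actual final x=1600, z=20 ≠ expected x=484, z=11.
Step 1 is the only position where a single-operation replacement can produce the expected result.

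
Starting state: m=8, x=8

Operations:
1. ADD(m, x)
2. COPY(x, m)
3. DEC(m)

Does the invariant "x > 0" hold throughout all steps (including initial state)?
Yes

The invariant holds at every step.

State at each step:
Initial: m=8, x=8
After step 1: m=16, x=8
After step 2: m=16, x=16
After step 3: m=15, x=16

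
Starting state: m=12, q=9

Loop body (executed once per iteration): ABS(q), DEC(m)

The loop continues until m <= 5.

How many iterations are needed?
7

Tracing iterations:
Initial: m=12, q=9
After iteration 1: m=11, q=9
After iteration 2: m=10, q=9
After iteration 3: m=9, q=9
After iteration 4: m=8, q=9
After iteration 5: m=7, q=9
After iteration 6: m=6, q=9
After iteration 7: m=5, q=9
m <= 5 now holds, so the loop exits after 7 iterations.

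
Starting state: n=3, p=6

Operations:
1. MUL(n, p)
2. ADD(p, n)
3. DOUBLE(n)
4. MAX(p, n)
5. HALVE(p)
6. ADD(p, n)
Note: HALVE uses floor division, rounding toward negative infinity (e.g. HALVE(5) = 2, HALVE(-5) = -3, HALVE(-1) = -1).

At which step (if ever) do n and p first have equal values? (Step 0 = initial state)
Step 4

n and p first become equal after step 4.

Comparing values at each step:
Initial: n=3, p=6
After step 1: n=18, p=6
After step 2: n=18, p=24
After step 3: n=36, p=24
After step 4: n=36, p=36 ← equal!
After step 5: n=36, p=18
After step 6: n=36, p=54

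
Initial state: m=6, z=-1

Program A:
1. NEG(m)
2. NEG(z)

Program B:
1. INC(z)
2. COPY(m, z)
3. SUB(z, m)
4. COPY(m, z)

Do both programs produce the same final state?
No

Program A final state: m=-6, z=1
Program B final state: m=0, z=0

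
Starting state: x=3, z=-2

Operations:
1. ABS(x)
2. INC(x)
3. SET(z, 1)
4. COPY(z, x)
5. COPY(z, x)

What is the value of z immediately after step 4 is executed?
z = 4

Tracing z through execution:
Initial: z = -2
After step 1 (ABS(x)): z = -2
After step 2 (INC(x)): z = -2
After step 3 (SET(z, 1)): z = 1
After step 4 (COPY(z, x)): z = 4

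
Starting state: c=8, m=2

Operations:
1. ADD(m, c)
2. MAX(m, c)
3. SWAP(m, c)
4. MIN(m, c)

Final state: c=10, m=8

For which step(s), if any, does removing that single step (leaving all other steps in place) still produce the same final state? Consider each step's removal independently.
Step(s) 2, 4

Testing removal of each single step:
Without step 1: final = c=8, m=8 (different)
Without step 2: final = c=10, m=8 (same)
Without step 3: final = c=8, m=8 (different)
Without step 4: final = c=10, m=8 (same)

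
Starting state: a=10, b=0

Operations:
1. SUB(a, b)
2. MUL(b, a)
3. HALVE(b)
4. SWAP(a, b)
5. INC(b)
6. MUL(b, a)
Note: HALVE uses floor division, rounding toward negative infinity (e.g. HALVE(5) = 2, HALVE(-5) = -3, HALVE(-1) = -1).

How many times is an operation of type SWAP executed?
1

Counting SWAP operations:
Step 4: SWAP(a, b) ← SWAP
Total: 1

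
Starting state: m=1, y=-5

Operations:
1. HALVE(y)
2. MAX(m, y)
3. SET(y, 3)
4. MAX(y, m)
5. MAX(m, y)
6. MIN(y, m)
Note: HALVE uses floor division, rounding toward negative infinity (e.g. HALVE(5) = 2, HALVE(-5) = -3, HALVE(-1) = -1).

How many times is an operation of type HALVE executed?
1

Counting HALVE operations:
Step 1: HALVE(y) ← HALVE
Total: 1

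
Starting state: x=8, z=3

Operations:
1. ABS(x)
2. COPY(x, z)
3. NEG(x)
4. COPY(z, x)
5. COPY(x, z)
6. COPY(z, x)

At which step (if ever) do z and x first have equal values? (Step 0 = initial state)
Step 2

z and x first become equal after step 2.

Comparing values at each step:
Initial: z=3, x=8
After step 1: z=3, x=8
After step 2: z=3, x=3 ← equal!
After step 3: z=3, x=-3
After step 4: z=-3, x=-3 ← equal!
After step 5: z=-3, x=-3 ← equal!
After step 6: z=-3, x=-3 ← equal!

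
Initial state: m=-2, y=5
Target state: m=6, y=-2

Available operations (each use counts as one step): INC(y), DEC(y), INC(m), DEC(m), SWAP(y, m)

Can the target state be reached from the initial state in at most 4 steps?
Yes

Path (2 steps): INC(y) → SWAP(y, m)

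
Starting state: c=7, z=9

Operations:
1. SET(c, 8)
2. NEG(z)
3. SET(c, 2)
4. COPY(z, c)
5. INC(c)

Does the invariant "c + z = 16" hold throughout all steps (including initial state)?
No, violated after step 1

The invariant is violated after step 1.

State at each step:
Initial: c=7, z=9
After step 1: c=8, z=9
After step 2: c=8, z=-9
After step 3: c=2, z=-9
After step 4: c=2, z=2
After step 5: c=3, z=2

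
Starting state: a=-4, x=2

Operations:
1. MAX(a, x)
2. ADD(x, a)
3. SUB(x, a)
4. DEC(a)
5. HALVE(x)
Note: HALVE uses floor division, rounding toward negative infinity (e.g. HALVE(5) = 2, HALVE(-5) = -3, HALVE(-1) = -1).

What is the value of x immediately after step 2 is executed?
x = 4

Tracing x through execution:
Initial: x = 2
After step 1 (MAX(a, x)): x = 2
After step 2 (ADD(x, a)): x = 4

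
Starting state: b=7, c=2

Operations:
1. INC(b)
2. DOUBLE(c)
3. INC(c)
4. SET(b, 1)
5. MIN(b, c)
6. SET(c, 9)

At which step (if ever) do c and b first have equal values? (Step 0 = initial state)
Never

c and b never become equal during execution.

Comparing values at each step:
Initial: c=2, b=7
After step 1: c=2, b=8
After step 2: c=4, b=8
After step 3: c=5, b=8
After step 4: c=5, b=1
After step 5: c=5, b=1
After step 6: c=9, b=1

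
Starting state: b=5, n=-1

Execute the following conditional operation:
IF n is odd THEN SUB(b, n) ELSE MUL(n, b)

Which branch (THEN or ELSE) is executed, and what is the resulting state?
Branch: THEN, Final state: b=6, n=-1

Evaluating condition: n is odd
Condition is True, so THEN branch executes
After SUB(b, n): b=6, n=-1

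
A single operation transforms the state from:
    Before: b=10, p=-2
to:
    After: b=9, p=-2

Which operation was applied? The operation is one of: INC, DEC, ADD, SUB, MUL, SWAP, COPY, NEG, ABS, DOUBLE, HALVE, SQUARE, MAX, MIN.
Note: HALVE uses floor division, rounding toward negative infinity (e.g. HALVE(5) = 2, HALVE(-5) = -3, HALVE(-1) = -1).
DEC(b)

Analyzing the change:
Before: b=10, p=-2
After: b=9, p=-2
Variable b changed from 10 to 9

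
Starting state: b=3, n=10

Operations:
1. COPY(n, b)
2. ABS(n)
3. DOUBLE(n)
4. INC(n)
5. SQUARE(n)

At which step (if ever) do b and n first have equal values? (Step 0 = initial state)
Step 1

b and n first become equal after step 1.

Comparing values at each step:
Initial: b=3, n=10
After step 1: b=3, n=3 ← equal!
After step 2: b=3, n=3 ← equal!
After step 3: b=3, n=6
After step 4: b=3, n=7
After step 5: b=3, n=49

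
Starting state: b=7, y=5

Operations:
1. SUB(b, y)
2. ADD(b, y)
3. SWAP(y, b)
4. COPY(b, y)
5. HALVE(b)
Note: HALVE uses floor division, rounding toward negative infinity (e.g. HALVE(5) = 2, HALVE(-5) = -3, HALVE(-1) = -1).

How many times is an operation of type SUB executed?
1

Counting SUB operations:
Step 1: SUB(b, y) ← SUB
Total: 1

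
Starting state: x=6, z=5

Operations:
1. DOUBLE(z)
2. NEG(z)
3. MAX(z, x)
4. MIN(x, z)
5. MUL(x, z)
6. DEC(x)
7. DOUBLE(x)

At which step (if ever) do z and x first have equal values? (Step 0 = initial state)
Step 3

z and x first become equal after step 3.

Comparing values at each step:
Initial: z=5, x=6
After step 1: z=10, x=6
After step 2: z=-10, x=6
After step 3: z=6, x=6 ← equal!
After step 4: z=6, x=6 ← equal!
After step 5: z=6, x=36
After step 6: z=6, x=35
After step 7: z=6, x=70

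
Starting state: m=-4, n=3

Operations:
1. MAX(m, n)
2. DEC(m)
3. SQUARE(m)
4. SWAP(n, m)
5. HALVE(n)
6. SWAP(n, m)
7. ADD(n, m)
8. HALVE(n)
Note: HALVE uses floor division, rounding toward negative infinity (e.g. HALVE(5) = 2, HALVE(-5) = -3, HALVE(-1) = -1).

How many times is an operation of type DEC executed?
1

Counting DEC operations:
Step 2: DEC(m) ← DEC
Total: 1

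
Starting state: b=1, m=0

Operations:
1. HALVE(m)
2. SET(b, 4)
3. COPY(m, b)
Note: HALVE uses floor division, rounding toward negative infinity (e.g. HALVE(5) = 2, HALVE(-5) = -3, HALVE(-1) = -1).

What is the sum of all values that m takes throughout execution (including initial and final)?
4

Values of m at each step:
Initial: m = 0
After step 1: m = 0
After step 2: m = 0
After step 3: m = 4
Sum = 0 + 0 + 0 + 4 = 4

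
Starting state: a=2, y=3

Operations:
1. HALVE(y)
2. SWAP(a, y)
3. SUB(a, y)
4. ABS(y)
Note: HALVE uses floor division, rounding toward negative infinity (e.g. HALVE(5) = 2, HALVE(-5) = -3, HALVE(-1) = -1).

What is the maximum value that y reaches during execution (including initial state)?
3

Values of y at each step:
Initial: y = 3 ← maximum
After step 1: y = 1
After step 2: y = 2
After step 3: y = 2
After step 4: y = 2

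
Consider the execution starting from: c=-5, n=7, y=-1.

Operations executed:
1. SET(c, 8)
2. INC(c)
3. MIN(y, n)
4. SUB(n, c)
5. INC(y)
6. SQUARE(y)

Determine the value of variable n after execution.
n = -2

Tracing execution:
Step 1: SET(c, 8) → n = 7
Step 2: INC(c) → n = 7
Step 3: MIN(y, n) → n = 7
Step 4: SUB(n, c) → n = -2
Step 5: INC(y) → n = -2
Step 6: SQUARE(y) → n = -2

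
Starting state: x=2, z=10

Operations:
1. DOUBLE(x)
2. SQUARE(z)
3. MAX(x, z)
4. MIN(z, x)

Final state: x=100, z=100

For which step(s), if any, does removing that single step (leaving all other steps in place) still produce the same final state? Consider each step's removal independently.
Step(s) 1, 4

Testing removal of each single step:
Without step 1: final = x=100, z=100 (same)
Without step 2: final = x=10, z=10 (different)
Without step 3: final = x=4, z=4 (different)
Without step 4: final = x=100, z=100 (same)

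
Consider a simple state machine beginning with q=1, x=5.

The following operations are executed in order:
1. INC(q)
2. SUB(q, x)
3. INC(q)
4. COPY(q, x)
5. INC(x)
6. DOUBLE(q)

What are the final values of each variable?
{q: 10, x: 6}

Step-by-step execution:
Initial: q=1, x=5
After step 1 (INC(q)): q=2, x=5
After step 2 (SUB(q, x)): q=-3, x=5
After step 3 (INC(q)): q=-2, x=5
After step 4 (COPY(q, x)): q=5, x=5
After step 5 (INC(x)): q=5, x=6
After step 6 (DOUBLE(q)): q=10, x=6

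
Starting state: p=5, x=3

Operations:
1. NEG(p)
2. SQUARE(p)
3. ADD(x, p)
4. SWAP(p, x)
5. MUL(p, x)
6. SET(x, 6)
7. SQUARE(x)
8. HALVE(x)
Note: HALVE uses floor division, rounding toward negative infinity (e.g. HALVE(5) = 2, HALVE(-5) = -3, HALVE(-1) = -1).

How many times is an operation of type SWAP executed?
1

Counting SWAP operations:
Step 4: SWAP(p, x) ← SWAP
Total: 1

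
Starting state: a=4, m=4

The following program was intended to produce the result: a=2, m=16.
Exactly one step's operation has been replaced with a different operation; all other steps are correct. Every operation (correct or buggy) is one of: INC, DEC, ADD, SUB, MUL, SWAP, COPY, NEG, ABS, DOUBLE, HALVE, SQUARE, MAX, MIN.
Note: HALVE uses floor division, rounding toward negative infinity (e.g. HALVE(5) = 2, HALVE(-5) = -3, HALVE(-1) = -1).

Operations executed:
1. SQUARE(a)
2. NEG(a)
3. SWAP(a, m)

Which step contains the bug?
Step 2

Trace with buggy code:
Initial: a=4, m=4
After step 1: a=16, m=4
After step 2: a=-16, m=4
After step 3: a=4, m=-16
Actual final a=4, m=-16 ≠ expected a=2, m=16.
Step 2 is the only position where a single-operation replacement can produce the expected result.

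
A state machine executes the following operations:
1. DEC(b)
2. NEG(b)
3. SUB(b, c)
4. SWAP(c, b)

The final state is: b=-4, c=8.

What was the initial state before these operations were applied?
b=-3, c=-4

Working backwards:
Final state: b=-4, c=8
Before step 4 (SWAP(c, b)): b=8, c=-4
Before step 3 (SUB(b, c)): b=4, c=-4
Before step 2 (NEG(b)): b=-4, c=-4
Before step 1 (DEC(b)): b=-3, c=-4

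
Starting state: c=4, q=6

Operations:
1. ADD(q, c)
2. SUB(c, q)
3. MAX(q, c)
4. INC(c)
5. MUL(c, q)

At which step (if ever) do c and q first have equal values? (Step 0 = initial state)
Never

c and q never become equal during execution.

Comparing values at each step:
Initial: c=4, q=6
After step 1: c=4, q=10
After step 2: c=-6, q=10
After step 3: c=-6, q=10
After step 4: c=-5, q=10
After step 5: c=-50, q=10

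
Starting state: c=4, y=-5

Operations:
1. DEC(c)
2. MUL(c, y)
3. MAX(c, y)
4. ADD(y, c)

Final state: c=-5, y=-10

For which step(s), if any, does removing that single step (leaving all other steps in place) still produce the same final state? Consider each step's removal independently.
Step(s) 1

Testing removal of each single step:
Without step 1: final = c=-5, y=-10 (same)
Without step 2: final = c=3, y=-2 (different)
Without step 3: final = c=-15, y=-20 (different)
Without step 4: final = c=-5, y=-5 (different)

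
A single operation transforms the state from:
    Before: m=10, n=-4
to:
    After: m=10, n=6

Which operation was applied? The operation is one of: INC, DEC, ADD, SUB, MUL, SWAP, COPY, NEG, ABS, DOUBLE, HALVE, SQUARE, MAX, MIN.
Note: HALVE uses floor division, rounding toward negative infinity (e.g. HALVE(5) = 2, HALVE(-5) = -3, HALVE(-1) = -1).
ADD(n, m)

Analyzing the change:
Before: m=10, n=-4
After: m=10, n=6
Variable n changed from -4 to 6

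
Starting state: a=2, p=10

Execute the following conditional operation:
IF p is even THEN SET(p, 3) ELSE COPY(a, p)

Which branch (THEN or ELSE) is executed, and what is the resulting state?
Branch: THEN, Final state: a=2, p=3

Evaluating condition: p is even
Condition is True, so THEN branch executes
After SET(p, 3): a=2, p=3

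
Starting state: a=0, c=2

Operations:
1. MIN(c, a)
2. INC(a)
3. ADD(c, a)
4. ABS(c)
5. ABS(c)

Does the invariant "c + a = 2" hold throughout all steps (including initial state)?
No, violated after step 1

The invariant is violated after step 1.

State at each step:
Initial: a=0, c=2
After step 1: a=0, c=0
After step 2: a=1, c=0
After step 3: a=1, c=1
After step 4: a=1, c=1
After step 5: a=1, c=1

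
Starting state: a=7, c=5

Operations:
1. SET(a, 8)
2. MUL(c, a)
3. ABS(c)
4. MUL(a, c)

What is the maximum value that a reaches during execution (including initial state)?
320

Values of a at each step:
Initial: a = 7
After step 1: a = 8
After step 2: a = 8
After step 3: a = 8
After step 4: a = 320 ← maximum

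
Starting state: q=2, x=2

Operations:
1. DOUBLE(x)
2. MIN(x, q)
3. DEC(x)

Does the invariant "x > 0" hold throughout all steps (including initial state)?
Yes

The invariant holds at every step.

State at each step:
Initial: q=2, x=2
After step 1: q=2, x=4
After step 2: q=2, x=2
After step 3: q=2, x=1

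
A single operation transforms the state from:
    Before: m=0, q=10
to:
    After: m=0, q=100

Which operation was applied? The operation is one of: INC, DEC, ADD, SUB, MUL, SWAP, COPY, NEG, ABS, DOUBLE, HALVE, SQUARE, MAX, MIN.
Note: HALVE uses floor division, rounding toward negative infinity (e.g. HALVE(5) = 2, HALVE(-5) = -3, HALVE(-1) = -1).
SQUARE(q)

Analyzing the change:
Before: m=0, q=10
After: m=0, q=100
Variable q changed from 10 to 100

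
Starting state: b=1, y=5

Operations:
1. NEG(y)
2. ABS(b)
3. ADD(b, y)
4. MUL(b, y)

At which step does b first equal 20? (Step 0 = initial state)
Step 4

Tracing b:
Initial: b = 1
After step 1: b = 1
After step 2: b = 1
After step 3: b = -4
After step 4: b = 20 ← first occurrence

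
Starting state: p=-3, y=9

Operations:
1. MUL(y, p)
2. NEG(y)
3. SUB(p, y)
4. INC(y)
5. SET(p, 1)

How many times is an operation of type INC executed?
1

Counting INC operations:
Step 4: INC(y) ← INC
Total: 1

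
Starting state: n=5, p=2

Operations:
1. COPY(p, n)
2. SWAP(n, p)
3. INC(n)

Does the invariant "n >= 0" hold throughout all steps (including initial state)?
Yes

The invariant holds at every step.

State at each step:
Initial: n=5, p=2
After step 1: n=5, p=5
After step 2: n=5, p=5
After step 3: n=6, p=5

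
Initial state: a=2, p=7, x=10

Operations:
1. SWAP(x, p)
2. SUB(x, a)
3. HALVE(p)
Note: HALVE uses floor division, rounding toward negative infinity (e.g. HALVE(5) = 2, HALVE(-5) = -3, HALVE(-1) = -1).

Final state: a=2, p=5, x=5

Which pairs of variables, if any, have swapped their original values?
None

Comparing initial and final values:
p: 7 → 5
x: 10 → 5
a: 2 → 2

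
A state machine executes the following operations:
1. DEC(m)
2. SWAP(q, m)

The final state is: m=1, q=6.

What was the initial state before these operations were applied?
m=7, q=1

Working backwards:
Final state: m=1, q=6
Before step 2 (SWAP(q, m)): m=6, q=1
Before step 1 (DEC(m)): m=7, q=1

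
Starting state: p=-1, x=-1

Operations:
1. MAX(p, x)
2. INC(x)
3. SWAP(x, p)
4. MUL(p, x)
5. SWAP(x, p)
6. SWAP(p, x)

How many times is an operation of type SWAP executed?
3

Counting SWAP operations:
Step 3: SWAP(x, p) ← SWAP
Step 5: SWAP(x, p) ← SWAP
Step 6: SWAP(p, x) ← SWAP
Total: 3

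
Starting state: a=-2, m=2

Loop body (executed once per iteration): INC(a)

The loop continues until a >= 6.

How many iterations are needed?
8

Tracing iterations:
Initial: a=-2, m=2
After iteration 1: a=-1, m=2
After iteration 2: a=0, m=2
After iteration 3: a=1, m=2
After iteration 4: a=2, m=2
After iteration 5: a=3, m=2
After iteration 6: a=4, m=2
After iteration 7: a=5, m=2
After iteration 8: a=6, m=2
a >= 6 now holds, so the loop exits after 8 iterations.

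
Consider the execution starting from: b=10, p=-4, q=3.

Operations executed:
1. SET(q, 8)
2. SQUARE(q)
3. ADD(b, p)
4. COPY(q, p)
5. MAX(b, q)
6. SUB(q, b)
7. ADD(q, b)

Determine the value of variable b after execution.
b = 6

Tracing execution:
Step 1: SET(q, 8) → b = 10
Step 2: SQUARE(q) → b = 10
Step 3: ADD(b, p) → b = 6
Step 4: COPY(q, p) → b = 6
Step 5: MAX(b, q) → b = 6
Step 6: SUB(q, b) → b = 6
Step 7: ADD(q, b) → b = 6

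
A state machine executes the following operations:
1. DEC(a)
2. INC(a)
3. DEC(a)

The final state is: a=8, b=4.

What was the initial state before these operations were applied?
a=9, b=4

Working backwards:
Final state: a=8, b=4
Before step 3 (DEC(a)): a=9, b=4
Before step 2 (INC(a)): a=8, b=4
Before step 1 (DEC(a)): a=9, b=4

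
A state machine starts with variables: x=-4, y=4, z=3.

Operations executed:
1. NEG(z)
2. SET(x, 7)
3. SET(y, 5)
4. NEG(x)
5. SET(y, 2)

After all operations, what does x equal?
x = -7

Tracing execution:
Step 1: NEG(z) → x = -4
Step 2: SET(x, 7) → x = 7
Step 3: SET(y, 5) → x = 7
Step 4: NEG(x) → x = -7
Step 5: SET(y, 2) → x = -7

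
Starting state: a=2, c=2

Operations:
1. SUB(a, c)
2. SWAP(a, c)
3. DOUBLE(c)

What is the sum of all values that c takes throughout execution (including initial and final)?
4

Values of c at each step:
Initial: c = 2
After step 1: c = 2
After step 2: c = 0
After step 3: c = 0
Sum = 2 + 2 + 0 + 0 = 4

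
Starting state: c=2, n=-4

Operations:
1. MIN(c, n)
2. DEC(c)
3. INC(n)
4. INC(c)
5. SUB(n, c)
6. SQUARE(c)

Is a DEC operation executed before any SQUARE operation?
Yes

First DEC: step 2
First SQUARE: step 6
Since 2 < 6, DEC comes first.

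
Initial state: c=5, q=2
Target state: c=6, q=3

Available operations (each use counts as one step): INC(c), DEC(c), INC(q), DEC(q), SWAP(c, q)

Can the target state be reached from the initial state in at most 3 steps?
Yes

Path (2 steps): INC(c) → INC(q)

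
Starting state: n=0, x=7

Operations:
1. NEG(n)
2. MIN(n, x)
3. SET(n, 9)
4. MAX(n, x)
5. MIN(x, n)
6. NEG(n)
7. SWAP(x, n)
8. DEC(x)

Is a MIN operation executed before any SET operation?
Yes

First MIN: step 2
First SET: step 3
Since 2 < 3, MIN comes first.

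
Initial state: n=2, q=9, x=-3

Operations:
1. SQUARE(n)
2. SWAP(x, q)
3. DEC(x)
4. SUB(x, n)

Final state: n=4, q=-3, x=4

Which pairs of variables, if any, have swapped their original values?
None

Comparing initial and final values:
n: 2 → 4
x: -3 → 4
q: 9 → -3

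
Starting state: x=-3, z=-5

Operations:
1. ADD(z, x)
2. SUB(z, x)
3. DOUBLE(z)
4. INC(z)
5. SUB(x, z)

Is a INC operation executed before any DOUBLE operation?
No

First INC: step 4
First DOUBLE: step 3
Since 4 > 3, DOUBLE comes first.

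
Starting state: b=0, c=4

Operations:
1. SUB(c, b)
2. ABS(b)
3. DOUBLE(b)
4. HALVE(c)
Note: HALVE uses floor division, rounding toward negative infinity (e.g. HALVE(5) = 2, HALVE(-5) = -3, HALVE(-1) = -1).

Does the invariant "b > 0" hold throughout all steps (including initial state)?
No, violated at the initial state

The invariant is violated at the initial state (step 0).

State at each step:
Initial: b=0, c=4
After step 1: b=0, c=4
After step 2: b=0, c=4
After step 3: b=0, c=4
After step 4: b=0, c=2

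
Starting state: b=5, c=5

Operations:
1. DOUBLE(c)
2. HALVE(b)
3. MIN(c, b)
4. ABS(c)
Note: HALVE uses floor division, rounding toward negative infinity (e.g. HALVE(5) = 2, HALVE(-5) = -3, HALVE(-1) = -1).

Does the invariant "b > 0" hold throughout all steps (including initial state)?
Yes

The invariant holds at every step.

State at each step:
Initial: b=5, c=5
After step 1: b=5, c=10
After step 2: b=2, c=10
After step 3: b=2, c=2
After step 4: b=2, c=2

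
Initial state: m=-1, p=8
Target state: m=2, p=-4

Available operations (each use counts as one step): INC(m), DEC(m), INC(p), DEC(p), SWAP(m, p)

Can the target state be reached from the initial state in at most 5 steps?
No

The target state cannot be reached within 5 steps.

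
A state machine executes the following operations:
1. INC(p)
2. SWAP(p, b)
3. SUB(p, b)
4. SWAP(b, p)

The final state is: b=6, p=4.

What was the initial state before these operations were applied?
b=10, p=3

Working backwards:
Final state: b=6, p=4
Before step 4 (SWAP(b, p)): b=4, p=6
Before step 3 (SUB(p, b)): b=4, p=10
Before step 2 (SWAP(p, b)): b=10, p=4
Before step 1 (INC(p)): b=10, p=3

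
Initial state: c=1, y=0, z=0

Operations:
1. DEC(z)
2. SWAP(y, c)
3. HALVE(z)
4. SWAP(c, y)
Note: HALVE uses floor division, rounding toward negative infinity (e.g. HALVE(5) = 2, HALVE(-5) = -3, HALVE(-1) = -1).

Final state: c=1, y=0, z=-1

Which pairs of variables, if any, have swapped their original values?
None

Comparing initial and final values:
y: 0 → 0
c: 1 → 1
z: 0 → -1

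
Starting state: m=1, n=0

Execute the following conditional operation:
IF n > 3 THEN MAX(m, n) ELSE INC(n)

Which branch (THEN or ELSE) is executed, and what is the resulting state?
Branch: ELSE, Final state: m=1, n=1

Evaluating condition: n > 3
n = 0
Condition is False, so ELSE branch executes
After INC(n): m=1, n=1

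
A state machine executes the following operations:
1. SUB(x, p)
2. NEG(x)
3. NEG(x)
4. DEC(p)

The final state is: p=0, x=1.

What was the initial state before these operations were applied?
p=1, x=2

Working backwards:
Final state: p=0, x=1
Before step 4 (DEC(p)): p=1, x=1
Before step 3 (NEG(x)): p=1, x=-1
Before step 2 (NEG(x)): p=1, x=1
Before step 1 (SUB(x, p)): p=1, x=2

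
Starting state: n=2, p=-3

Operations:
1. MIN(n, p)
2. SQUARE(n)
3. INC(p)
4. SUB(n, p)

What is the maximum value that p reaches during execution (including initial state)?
-2

Values of p at each step:
Initial: p = -3
After step 1: p = -3
After step 2: p = -3
After step 3: p = -2 ← maximum
After step 4: p = -2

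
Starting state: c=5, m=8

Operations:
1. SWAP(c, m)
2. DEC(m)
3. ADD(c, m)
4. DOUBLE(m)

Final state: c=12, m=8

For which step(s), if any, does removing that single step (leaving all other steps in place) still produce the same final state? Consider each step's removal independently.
None - removing any single step changes the final result

Testing removal of each single step:
Without step 1: final = c=12, m=14 (different)
Without step 2: final = c=13, m=10 (different)
Without step 3: final = c=8, m=8 (different)
Without step 4: final = c=12, m=4 (different)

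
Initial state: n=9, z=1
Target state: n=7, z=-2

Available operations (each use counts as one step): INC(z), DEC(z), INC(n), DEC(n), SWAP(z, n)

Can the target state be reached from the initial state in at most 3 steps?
No

The target state cannot be reached within 3 steps.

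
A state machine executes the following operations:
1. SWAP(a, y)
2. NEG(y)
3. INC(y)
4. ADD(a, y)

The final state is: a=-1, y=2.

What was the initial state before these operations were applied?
a=-1, y=-3

Working backwards:
Final state: a=-1, y=2
Before step 4 (ADD(a, y)): a=-3, y=2
Before step 3 (INC(y)): a=-3, y=1
Before step 2 (NEG(y)): a=-3, y=-1
Before step 1 (SWAP(a, y)): a=-1, y=-3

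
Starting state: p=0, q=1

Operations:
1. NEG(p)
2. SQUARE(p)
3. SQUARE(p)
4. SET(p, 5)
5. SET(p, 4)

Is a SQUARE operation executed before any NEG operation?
No

First SQUARE: step 2
First NEG: step 1
Since 2 > 1, NEG comes first.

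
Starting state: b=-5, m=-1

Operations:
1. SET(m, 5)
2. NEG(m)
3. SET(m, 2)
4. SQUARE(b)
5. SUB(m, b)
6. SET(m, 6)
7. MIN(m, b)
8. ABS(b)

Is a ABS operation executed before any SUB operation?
No

First ABS: step 8
First SUB: step 5
Since 8 > 5, SUB comes first.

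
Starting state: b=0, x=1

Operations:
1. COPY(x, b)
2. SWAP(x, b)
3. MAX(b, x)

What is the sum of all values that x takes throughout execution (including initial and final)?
1

Values of x at each step:
Initial: x = 1
After step 1: x = 0
After step 2: x = 0
After step 3: x = 0
Sum = 1 + 0 + 0 + 0 = 1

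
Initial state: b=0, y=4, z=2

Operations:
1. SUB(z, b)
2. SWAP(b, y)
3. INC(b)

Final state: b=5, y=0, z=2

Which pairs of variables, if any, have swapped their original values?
None

Comparing initial and final values:
b: 0 → 5
y: 4 → 0
z: 2 → 2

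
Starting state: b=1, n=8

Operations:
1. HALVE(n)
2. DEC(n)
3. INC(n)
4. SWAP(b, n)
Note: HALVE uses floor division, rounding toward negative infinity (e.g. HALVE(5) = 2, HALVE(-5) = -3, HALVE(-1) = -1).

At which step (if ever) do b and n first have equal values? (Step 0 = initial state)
Never

b and n never become equal during execution.

Comparing values at each step:
Initial: b=1, n=8
After step 1: b=1, n=4
After step 2: b=1, n=3
After step 3: b=1, n=4
After step 4: b=4, n=1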